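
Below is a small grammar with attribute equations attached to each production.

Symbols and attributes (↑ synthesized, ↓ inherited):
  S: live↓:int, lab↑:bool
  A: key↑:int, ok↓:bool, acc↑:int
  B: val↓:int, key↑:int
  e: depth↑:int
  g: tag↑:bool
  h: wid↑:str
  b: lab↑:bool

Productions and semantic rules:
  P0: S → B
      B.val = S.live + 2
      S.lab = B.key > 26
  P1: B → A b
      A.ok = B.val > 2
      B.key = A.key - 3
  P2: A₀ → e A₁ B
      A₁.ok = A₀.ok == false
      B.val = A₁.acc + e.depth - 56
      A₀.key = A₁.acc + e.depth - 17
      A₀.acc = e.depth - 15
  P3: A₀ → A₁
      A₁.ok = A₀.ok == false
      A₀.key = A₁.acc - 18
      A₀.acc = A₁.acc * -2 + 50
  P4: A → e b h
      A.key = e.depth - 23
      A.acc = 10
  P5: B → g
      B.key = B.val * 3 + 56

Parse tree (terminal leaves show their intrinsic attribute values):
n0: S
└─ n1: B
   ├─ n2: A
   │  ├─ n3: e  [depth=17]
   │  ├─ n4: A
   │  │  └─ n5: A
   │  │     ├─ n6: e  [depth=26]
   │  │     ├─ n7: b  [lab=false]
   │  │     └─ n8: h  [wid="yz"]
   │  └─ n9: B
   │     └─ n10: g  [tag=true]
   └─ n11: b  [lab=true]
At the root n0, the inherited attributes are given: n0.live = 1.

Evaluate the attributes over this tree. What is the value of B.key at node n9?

29

1. n0.live = 1  [given at root]
2. n1.val = 3  [S.live + 2]
3. n2.ok = true  [B.val > 2]
4. n3.depth = 17  [terminal]
5. n4.ok = false  [A₀.ok == false]
6. n5.ok = true  [A₀.ok == false]
7. n6.depth = 26  [terminal]
8. n7.lab = false  [terminal]
9. n8.wid = "yz"  [terminal]
10. n5.key = 3  [e.depth - 23]
11. n5.acc = 10  [10]
12. n4.key = -8  [A₁.acc - 18]
13. n4.acc = 30  [A₁.acc * -2 + 50]
14. n9.val = -9  [A₁.acc + e.depth - 56]
15. n10.tag = true  [terminal]
16. n9.key = 29  [B.val * 3 + 56]
17. n2.key = 30  [A₁.acc + e.depth - 17]
18. n2.acc = 2  [e.depth - 15]
19. n11.lab = true  [terminal]
20. n1.key = 27  [A.key - 3]
21. n0.lab = true  [B.key > 26]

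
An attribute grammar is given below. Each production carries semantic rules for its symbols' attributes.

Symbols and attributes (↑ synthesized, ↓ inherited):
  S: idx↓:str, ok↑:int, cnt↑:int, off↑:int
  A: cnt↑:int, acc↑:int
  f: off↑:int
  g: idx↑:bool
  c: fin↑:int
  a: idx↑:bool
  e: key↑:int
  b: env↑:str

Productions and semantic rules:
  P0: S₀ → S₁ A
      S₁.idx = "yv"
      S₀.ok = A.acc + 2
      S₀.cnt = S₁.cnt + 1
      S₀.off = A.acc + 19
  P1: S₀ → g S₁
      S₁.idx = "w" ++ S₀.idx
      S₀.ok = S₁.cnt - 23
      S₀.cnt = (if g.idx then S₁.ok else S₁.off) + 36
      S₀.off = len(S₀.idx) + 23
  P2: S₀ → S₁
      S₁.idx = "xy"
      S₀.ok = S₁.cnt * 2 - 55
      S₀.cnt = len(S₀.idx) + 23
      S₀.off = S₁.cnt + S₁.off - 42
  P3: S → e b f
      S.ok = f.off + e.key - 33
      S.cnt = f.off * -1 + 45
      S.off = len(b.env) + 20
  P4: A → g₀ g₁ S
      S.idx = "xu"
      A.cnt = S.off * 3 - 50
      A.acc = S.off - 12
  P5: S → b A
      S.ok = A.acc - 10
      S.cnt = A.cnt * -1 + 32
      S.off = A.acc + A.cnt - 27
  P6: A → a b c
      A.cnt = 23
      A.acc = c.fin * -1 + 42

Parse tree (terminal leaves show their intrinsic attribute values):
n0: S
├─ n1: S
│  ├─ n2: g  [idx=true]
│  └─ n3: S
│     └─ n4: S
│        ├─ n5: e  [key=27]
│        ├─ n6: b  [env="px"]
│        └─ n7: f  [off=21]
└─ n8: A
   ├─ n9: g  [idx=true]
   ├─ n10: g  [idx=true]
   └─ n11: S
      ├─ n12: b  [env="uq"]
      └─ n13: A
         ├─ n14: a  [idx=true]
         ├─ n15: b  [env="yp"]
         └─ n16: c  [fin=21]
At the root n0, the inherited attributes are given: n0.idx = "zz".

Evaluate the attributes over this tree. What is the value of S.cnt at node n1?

29

1. n0.idx = "zz"  [given at root]
2. n1.idx = "yv"  ["yv"]
3. n2.idx = true  [terminal]
4. n3.idx = "wyv"  ["w" ++ S₀.idx]
5. n4.idx = "xy"  ["xy"]
6. n5.key = 27  [terminal]
7. n6.env = "px"  [terminal]
8. n7.off = 21  [terminal]
9. n4.ok = 15  [f.off + e.key - 33]
10. n4.cnt = 24  [f.off * -1 + 45]
11. n4.off = 22  [len(b.env) + 20]
12. n3.ok = -7  [S₁.cnt * 2 - 55]
13. n3.cnt = 26  [len(S₀.idx) + 23]
14. n3.off = 4  [S₁.cnt + S₁.off - 42]
15. n1.ok = 3  [S₁.cnt - 23]
16. n1.cnt = 29  [(if g.idx then S₁.ok else S₁.off) + 36]
17. n1.off = 25  [len(S₀.idx) + 23]
18. n9.idx = true  [terminal]
19. n10.idx = true  [terminal]
20. n11.idx = "xu"  ["xu"]
21. n12.env = "uq"  [terminal]
22. n14.idx = true  [terminal]
23. n15.env = "yp"  [terminal]
24. n16.fin = 21  [terminal]
25. n13.cnt = 23  [23]
26. n13.acc = 21  [c.fin * -1 + 42]
27. n11.ok = 11  [A.acc - 10]
28. n11.cnt = 9  [A.cnt * -1 + 32]
29. n11.off = 17  [A.acc + A.cnt - 27]
30. n8.cnt = 1  [S.off * 3 - 50]
31. n8.acc = 5  [S.off - 12]
32. n0.ok = 7  [A.acc + 2]
33. n0.cnt = 30  [S₁.cnt + 1]
34. n0.off = 24  [A.acc + 19]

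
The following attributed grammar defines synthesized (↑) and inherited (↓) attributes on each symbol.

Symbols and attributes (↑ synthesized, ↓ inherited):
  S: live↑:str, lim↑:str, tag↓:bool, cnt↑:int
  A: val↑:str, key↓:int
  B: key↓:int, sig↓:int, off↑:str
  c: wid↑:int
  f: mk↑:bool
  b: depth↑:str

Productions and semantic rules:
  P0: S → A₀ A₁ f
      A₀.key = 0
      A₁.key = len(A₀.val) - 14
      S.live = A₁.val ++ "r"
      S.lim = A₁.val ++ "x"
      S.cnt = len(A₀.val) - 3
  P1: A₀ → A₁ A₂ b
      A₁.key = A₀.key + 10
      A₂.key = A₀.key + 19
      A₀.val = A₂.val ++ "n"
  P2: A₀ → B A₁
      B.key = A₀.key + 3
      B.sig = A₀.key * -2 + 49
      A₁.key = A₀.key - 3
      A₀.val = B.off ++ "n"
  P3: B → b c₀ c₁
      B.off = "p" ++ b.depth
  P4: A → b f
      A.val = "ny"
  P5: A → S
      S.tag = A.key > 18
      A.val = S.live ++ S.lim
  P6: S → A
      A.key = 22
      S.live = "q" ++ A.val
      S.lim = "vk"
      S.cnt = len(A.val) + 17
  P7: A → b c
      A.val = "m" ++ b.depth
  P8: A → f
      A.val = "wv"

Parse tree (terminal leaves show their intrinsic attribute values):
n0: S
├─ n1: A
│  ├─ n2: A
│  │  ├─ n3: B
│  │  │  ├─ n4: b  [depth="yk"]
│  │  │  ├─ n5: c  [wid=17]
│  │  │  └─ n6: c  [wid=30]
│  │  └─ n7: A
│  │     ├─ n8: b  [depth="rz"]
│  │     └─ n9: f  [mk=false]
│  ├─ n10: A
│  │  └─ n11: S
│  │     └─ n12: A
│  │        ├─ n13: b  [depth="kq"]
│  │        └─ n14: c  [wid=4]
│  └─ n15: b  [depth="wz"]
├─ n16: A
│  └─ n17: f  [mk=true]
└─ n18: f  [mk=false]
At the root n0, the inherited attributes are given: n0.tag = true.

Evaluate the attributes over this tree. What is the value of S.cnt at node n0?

4

1. n0.tag = true  [given at root]
2. n1.key = 0  [0]
3. n2.key = 10  [A₀.key + 10]
4. n3.key = 13  [A₀.key + 3]
5. n3.sig = 29  [A₀.key * -2 + 49]
6. n4.depth = "yk"  [terminal]
7. n5.wid = 17  [terminal]
8. n6.wid = 30  [terminal]
9. n3.off = "pyk"  ["p" ++ b.depth]
10. n7.key = 7  [A₀.key - 3]
11. n8.depth = "rz"  [terminal]
12. n9.mk = false  [terminal]
13. n7.val = "ny"  ["ny"]
14. n2.val = "pykn"  [B.off ++ "n"]
15. n10.key = 19  [A₀.key + 19]
16. n11.tag = true  [A.key > 18]
17. n12.key = 22  [22]
18. n13.depth = "kq"  [terminal]
19. n14.wid = 4  [terminal]
20. n12.val = "mkq"  ["m" ++ b.depth]
21. n11.live = "qmkq"  ["q" ++ A.val]
22. n11.lim = "vk"  ["vk"]
23. n11.cnt = 20  [len(A.val) + 17]
24. n10.val = "qmkqvk"  [S.live ++ S.lim]
25. n15.depth = "wz"  [terminal]
26. n1.val = "qmkqvkn"  [A₂.val ++ "n"]
27. n16.key = -7  [len(A₀.val) - 14]
28. n17.mk = true  [terminal]
29. n16.val = "wv"  ["wv"]
30. n18.mk = false  [terminal]
31. n0.live = "wvr"  [A₁.val ++ "r"]
32. n0.lim = "wvx"  [A₁.val ++ "x"]
33. n0.cnt = 4  [len(A₀.val) - 3]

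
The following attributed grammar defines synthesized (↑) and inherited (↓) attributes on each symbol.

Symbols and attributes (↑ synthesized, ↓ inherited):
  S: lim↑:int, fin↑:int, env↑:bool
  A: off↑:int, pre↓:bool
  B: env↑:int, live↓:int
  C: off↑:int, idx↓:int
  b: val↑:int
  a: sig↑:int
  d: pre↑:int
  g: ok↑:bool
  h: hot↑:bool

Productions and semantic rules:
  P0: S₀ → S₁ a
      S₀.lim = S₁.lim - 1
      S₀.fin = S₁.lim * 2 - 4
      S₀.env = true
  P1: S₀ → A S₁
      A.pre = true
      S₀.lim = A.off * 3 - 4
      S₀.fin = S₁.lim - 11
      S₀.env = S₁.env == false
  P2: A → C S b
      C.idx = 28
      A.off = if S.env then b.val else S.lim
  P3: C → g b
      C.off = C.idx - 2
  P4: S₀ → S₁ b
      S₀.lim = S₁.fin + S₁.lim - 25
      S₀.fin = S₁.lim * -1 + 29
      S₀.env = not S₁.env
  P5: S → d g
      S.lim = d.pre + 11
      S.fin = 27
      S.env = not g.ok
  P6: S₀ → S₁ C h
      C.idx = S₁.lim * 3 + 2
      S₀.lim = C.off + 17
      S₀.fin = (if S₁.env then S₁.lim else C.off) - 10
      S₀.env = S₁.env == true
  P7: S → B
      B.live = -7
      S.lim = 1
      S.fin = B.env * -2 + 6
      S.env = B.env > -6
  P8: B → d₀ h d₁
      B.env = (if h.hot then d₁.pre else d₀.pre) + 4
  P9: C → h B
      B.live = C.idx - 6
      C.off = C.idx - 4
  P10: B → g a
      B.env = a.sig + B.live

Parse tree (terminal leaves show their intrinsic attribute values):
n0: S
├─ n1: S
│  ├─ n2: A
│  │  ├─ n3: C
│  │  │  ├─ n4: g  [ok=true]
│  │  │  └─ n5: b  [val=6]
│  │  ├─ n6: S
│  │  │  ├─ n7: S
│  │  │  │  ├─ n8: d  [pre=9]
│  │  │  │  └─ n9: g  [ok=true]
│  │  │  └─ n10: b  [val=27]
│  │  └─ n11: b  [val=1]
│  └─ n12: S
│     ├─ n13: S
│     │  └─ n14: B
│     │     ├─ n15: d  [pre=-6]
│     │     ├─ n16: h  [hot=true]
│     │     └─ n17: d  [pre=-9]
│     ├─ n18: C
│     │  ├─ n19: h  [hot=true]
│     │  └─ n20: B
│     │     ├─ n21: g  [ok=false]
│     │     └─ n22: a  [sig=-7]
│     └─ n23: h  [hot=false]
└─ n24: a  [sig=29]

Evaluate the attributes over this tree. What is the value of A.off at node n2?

1. n2.pre = true  [true]
2. n3.idx = 28  [28]
3. n4.ok = true  [terminal]
4. n5.val = 6  [terminal]
5. n3.off = 26  [C.idx - 2]
6. n8.pre = 9  [terminal]
7. n9.ok = true  [terminal]
8. n7.lim = 20  [d.pre + 11]
9. n7.fin = 27  [27]
10. n7.env = false  [not g.ok]
11. n10.val = 27  [terminal]
12. n6.lim = 22  [S₁.fin + S₁.lim - 25]
13. n6.fin = 9  [S₁.lim * -1 + 29]
14. n6.env = true  [not S₁.env]
15. n11.val = 1  [terminal]
16. n2.off = 1  [if S.env then b.val else S.lim]
17. n14.live = -7  [-7]
18. n15.pre = -6  [terminal]
19. n16.hot = true  [terminal]
20. n17.pre = -9  [terminal]
21. n14.env = -5  [(if h.hot then d₁.pre else d₀.pre) + 4]
22. n13.lim = 1  [1]
23. n13.fin = 16  [B.env * -2 + 6]
24. n13.env = true  [B.env > -6]
25. n18.idx = 5  [S₁.lim * 3 + 2]
26. n19.hot = true  [terminal]
27. n20.live = -1  [C.idx - 6]
28. n21.ok = false  [terminal]
29. n22.sig = -7  [terminal]
30. n20.env = -8  [a.sig + B.live]
31. n18.off = 1  [C.idx - 4]
32. n23.hot = false  [terminal]
33. n12.lim = 18  [C.off + 17]
34. n12.fin = -9  [(if S₁.env then S₁.lim else C.off) - 10]
35. n12.env = true  [S₁.env == true]
36. n1.lim = -1  [A.off * 3 - 4]
37. n1.fin = 7  [S₁.lim - 11]
38. n1.env = false  [S₁.env == false]
39. n24.sig = 29  [terminal]
40. n0.lim = -2  [S₁.lim - 1]
41. n0.fin = -6  [S₁.lim * 2 - 4]
42. n0.env = true  [true]

1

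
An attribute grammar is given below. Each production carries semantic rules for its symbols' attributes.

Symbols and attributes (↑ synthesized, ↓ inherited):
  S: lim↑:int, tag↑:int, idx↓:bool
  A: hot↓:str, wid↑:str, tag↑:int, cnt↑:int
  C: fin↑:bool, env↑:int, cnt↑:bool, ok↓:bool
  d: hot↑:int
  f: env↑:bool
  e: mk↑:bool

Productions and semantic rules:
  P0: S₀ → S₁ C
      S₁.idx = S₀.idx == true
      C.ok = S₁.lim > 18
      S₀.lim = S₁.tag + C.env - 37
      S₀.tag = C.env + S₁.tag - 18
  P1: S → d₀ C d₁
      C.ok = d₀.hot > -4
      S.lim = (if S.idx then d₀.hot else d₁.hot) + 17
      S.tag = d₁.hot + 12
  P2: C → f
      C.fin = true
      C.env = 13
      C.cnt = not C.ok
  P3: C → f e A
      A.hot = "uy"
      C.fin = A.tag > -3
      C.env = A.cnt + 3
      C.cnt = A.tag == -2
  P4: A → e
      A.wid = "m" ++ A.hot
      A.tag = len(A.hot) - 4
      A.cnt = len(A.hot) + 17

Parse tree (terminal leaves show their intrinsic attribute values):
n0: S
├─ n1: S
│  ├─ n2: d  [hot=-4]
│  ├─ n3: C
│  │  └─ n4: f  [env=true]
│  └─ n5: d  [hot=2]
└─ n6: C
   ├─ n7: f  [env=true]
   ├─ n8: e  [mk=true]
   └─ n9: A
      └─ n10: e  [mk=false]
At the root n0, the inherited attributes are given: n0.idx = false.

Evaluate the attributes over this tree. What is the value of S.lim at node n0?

1. n0.idx = false  [given at root]
2. n1.idx = false  [S₀.idx == true]
3. n2.hot = -4  [terminal]
4. n3.ok = false  [d₀.hot > -4]
5. n4.env = true  [terminal]
6. n3.fin = true  [true]
7. n3.env = 13  [13]
8. n3.cnt = true  [not C.ok]
9. n5.hot = 2  [terminal]
10. n1.lim = 19  [(if S.idx then d₀.hot else d₁.hot) + 17]
11. n1.tag = 14  [d₁.hot + 12]
12. n6.ok = true  [S₁.lim > 18]
13. n7.env = true  [terminal]
14. n8.mk = true  [terminal]
15. n9.hot = "uy"  ["uy"]
16. n10.mk = false  [terminal]
17. n9.wid = "muy"  ["m" ++ A.hot]
18. n9.tag = -2  [len(A.hot) - 4]
19. n9.cnt = 19  [len(A.hot) + 17]
20. n6.fin = true  [A.tag > -3]
21. n6.env = 22  [A.cnt + 3]
22. n6.cnt = true  [A.tag == -2]
23. n0.lim = -1  [S₁.tag + C.env - 37]
24. n0.tag = 18  [C.env + S₁.tag - 18]

-1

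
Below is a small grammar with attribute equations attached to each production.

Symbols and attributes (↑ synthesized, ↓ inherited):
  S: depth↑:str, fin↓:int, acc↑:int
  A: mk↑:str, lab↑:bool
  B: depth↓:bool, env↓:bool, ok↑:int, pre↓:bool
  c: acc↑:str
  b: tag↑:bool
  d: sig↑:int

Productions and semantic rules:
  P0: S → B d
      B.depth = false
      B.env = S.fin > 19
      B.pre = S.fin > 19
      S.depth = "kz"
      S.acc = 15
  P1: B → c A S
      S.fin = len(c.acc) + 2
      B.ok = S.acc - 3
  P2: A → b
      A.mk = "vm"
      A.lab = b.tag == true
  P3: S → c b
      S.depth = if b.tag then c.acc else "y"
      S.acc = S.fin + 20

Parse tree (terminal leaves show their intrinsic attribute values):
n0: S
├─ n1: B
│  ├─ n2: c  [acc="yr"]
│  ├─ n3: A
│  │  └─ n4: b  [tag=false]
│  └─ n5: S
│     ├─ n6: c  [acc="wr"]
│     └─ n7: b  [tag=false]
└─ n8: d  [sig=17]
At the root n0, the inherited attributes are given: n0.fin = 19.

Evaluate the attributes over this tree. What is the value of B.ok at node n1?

1. n0.fin = 19  [given at root]
2. n1.depth = false  [false]
3. n1.env = false  [S.fin > 19]
4. n1.pre = false  [S.fin > 19]
5. n2.acc = "yr"  [terminal]
6. n4.tag = false  [terminal]
7. n3.mk = "vm"  ["vm"]
8. n3.lab = false  [b.tag == true]
9. n5.fin = 4  [len(c.acc) + 2]
10. n6.acc = "wr"  [terminal]
11. n7.tag = false  [terminal]
12. n5.depth = "y"  [if b.tag then c.acc else "y"]
13. n5.acc = 24  [S.fin + 20]
14. n1.ok = 21  [S.acc - 3]
15. n8.sig = 17  [terminal]
16. n0.depth = "kz"  ["kz"]
17. n0.acc = 15  [15]

21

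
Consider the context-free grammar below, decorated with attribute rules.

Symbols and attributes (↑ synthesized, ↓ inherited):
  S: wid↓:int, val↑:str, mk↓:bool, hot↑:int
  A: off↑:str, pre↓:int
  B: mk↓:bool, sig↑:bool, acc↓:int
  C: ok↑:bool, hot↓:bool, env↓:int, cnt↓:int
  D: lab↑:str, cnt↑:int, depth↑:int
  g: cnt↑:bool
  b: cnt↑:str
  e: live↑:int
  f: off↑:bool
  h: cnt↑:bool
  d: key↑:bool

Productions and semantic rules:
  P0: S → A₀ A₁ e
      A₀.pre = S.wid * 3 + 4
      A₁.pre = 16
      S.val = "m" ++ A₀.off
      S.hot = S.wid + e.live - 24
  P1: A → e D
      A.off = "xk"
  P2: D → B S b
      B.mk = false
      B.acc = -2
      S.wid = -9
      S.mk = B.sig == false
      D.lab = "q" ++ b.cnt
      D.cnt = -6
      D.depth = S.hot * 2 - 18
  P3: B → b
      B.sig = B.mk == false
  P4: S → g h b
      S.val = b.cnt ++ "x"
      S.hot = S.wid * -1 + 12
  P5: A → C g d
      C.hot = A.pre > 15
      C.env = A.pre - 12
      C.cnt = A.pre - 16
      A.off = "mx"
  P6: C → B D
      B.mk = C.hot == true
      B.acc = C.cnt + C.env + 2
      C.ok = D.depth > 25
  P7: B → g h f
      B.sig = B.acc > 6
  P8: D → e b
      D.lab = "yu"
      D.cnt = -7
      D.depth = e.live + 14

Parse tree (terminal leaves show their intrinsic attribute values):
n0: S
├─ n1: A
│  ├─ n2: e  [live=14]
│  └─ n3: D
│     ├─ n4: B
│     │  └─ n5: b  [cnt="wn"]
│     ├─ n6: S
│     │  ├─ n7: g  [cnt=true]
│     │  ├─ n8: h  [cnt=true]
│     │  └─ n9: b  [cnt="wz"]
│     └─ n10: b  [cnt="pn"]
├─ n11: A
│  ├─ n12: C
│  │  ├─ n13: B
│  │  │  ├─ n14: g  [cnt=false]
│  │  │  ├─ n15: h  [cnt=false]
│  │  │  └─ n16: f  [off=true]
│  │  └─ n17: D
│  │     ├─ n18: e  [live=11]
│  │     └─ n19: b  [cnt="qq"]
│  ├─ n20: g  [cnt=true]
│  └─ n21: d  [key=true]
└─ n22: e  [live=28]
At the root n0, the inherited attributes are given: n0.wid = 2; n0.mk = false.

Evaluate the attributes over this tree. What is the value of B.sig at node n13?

1. n0.wid = 2  [given at root]
2. n0.mk = false  [given at root]
3. n1.pre = 10  [S.wid * 3 + 4]
4. n2.live = 14  [terminal]
5. n4.mk = false  [false]
6. n4.acc = -2  [-2]
7. n5.cnt = "wn"  [terminal]
8. n4.sig = true  [B.mk == false]
9. n6.wid = -9  [-9]
10. n6.mk = false  [B.sig == false]
11. n7.cnt = true  [terminal]
12. n8.cnt = true  [terminal]
13. n9.cnt = "wz"  [terminal]
14. n6.val = "wzx"  [b.cnt ++ "x"]
15. n6.hot = 21  [S.wid * -1 + 12]
16. n10.cnt = "pn"  [terminal]
17. n3.lab = "qpn"  ["q" ++ b.cnt]
18. n3.cnt = -6  [-6]
19. n3.depth = 24  [S.hot * 2 - 18]
20. n1.off = "xk"  ["xk"]
21. n11.pre = 16  [16]
22. n12.hot = true  [A.pre > 15]
23. n12.env = 4  [A.pre - 12]
24. n12.cnt = 0  [A.pre - 16]
25. n13.mk = true  [C.hot == true]
26. n13.acc = 6  [C.cnt + C.env + 2]
27. n14.cnt = false  [terminal]
28. n15.cnt = false  [terminal]
29. n16.off = true  [terminal]
30. n13.sig = false  [B.acc > 6]
31. n18.live = 11  [terminal]
32. n19.cnt = "qq"  [terminal]
33. n17.lab = "yu"  ["yu"]
34. n17.cnt = -7  [-7]
35. n17.depth = 25  [e.live + 14]
36. n12.ok = false  [D.depth > 25]
37. n20.cnt = true  [terminal]
38. n21.key = true  [terminal]
39. n11.off = "mx"  ["mx"]
40. n22.live = 28  [terminal]
41. n0.val = "mxk"  ["m" ++ A₀.off]
42. n0.hot = 6  [S.wid + e.live - 24]

false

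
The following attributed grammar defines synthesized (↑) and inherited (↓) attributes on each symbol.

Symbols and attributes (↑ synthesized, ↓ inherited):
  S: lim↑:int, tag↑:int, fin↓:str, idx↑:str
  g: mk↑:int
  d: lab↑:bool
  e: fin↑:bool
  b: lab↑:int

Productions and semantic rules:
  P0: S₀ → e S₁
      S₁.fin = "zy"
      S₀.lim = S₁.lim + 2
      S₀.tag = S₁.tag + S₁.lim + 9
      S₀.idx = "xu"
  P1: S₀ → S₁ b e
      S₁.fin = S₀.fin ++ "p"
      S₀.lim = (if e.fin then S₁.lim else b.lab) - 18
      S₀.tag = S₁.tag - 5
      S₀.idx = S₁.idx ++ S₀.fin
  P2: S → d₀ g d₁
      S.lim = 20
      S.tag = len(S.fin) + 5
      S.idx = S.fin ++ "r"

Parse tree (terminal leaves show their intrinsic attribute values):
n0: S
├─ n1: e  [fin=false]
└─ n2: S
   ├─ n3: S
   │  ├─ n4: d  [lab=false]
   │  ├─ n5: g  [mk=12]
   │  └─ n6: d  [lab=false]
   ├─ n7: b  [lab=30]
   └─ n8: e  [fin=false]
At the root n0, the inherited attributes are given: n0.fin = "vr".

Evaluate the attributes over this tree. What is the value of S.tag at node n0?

1. n0.fin = "vr"  [given at root]
2. n1.fin = false  [terminal]
3. n2.fin = "zy"  ["zy"]
4. n3.fin = "zyp"  [S₀.fin ++ "p"]
5. n4.lab = false  [terminal]
6. n5.mk = 12  [terminal]
7. n6.lab = false  [terminal]
8. n3.lim = 20  [20]
9. n3.tag = 8  [len(S.fin) + 5]
10. n3.idx = "zypr"  [S.fin ++ "r"]
11. n7.lab = 30  [terminal]
12. n8.fin = false  [terminal]
13. n2.lim = 12  [(if e.fin then S₁.lim else b.lab) - 18]
14. n2.tag = 3  [S₁.tag - 5]
15. n2.idx = "zyprzy"  [S₁.idx ++ S₀.fin]
16. n0.lim = 14  [S₁.lim + 2]
17. n0.tag = 24  [S₁.tag + S₁.lim + 9]
18. n0.idx = "xu"  ["xu"]

24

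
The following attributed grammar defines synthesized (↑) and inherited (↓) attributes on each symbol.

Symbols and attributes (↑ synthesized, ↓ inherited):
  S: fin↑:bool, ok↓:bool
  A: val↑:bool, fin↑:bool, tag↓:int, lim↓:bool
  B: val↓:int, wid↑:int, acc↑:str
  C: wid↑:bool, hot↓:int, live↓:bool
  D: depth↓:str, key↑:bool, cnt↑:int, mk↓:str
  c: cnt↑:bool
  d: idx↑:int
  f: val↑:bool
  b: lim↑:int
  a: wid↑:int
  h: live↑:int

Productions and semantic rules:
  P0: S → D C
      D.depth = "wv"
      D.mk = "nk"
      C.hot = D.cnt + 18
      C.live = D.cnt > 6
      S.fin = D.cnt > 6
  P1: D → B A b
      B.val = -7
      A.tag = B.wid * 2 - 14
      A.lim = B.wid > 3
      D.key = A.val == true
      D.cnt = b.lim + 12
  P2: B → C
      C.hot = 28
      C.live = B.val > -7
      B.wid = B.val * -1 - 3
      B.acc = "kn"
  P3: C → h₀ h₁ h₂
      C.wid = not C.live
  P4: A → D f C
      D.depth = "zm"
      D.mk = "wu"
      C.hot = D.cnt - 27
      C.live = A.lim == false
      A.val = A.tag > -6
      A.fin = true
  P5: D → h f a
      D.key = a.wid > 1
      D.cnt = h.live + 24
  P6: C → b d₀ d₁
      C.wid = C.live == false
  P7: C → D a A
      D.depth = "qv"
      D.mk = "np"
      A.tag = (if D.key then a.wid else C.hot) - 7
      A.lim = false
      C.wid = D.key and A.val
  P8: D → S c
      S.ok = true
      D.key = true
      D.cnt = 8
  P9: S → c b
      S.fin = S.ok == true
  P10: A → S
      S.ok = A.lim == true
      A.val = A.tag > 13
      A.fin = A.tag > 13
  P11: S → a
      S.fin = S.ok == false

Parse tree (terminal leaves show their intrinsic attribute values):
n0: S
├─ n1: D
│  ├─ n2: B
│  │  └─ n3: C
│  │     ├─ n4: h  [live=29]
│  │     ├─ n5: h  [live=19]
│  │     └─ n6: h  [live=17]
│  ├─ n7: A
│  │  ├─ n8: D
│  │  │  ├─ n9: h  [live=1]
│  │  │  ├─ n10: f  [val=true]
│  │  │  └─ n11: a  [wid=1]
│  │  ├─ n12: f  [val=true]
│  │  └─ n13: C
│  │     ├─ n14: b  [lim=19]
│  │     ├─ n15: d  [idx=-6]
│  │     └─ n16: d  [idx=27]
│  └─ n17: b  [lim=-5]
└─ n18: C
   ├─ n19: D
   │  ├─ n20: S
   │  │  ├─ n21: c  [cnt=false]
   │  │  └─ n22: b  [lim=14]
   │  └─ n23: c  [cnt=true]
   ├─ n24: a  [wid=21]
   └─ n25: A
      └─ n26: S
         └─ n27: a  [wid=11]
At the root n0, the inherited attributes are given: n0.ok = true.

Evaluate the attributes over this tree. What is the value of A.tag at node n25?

1. n0.ok = true  [given at root]
2. n1.depth = "wv"  ["wv"]
3. n1.mk = "nk"  ["nk"]
4. n2.val = -7  [-7]
5. n3.hot = 28  [28]
6. n3.live = false  [B.val > -7]
7. n4.live = 29  [terminal]
8. n5.live = 19  [terminal]
9. n6.live = 17  [terminal]
10. n3.wid = true  [not C.live]
11. n2.wid = 4  [B.val * -1 - 3]
12. n2.acc = "kn"  ["kn"]
13. n7.tag = -6  [B.wid * 2 - 14]
14. n7.lim = true  [B.wid > 3]
15. n8.depth = "zm"  ["zm"]
16. n8.mk = "wu"  ["wu"]
17. n9.live = 1  [terminal]
18. n10.val = true  [terminal]
19. n11.wid = 1  [terminal]
20. n8.key = false  [a.wid > 1]
21. n8.cnt = 25  [h.live + 24]
22. n12.val = true  [terminal]
23. n13.hot = -2  [D.cnt - 27]
24. n13.live = false  [A.lim == false]
25. n14.lim = 19  [terminal]
26. n15.idx = -6  [terminal]
27. n16.idx = 27  [terminal]
28. n13.wid = true  [C.live == false]
29. n7.val = false  [A.tag > -6]
30. n7.fin = true  [true]
31. n17.lim = -5  [terminal]
32. n1.key = false  [A.val == true]
33. n1.cnt = 7  [b.lim + 12]
34. n18.hot = 25  [D.cnt + 18]
35. n18.live = true  [D.cnt > 6]
36. n19.depth = "qv"  ["qv"]
37. n19.mk = "np"  ["np"]
38. n20.ok = true  [true]
39. n21.cnt = false  [terminal]
40. n22.lim = 14  [terminal]
41. n20.fin = true  [S.ok == true]
42. n23.cnt = true  [terminal]
43. n19.key = true  [true]
44. n19.cnt = 8  [8]
45. n24.wid = 21  [terminal]
46. n25.tag = 14  [(if D.key then a.wid else C.hot) - 7]
47. n25.lim = false  [false]
48. n26.ok = false  [A.lim == true]
49. n27.wid = 11  [terminal]
50. n26.fin = true  [S.ok == false]
51. n25.val = true  [A.tag > 13]
52. n25.fin = true  [A.tag > 13]
53. n18.wid = true  [D.key and A.val]
54. n0.fin = true  [D.cnt > 6]

14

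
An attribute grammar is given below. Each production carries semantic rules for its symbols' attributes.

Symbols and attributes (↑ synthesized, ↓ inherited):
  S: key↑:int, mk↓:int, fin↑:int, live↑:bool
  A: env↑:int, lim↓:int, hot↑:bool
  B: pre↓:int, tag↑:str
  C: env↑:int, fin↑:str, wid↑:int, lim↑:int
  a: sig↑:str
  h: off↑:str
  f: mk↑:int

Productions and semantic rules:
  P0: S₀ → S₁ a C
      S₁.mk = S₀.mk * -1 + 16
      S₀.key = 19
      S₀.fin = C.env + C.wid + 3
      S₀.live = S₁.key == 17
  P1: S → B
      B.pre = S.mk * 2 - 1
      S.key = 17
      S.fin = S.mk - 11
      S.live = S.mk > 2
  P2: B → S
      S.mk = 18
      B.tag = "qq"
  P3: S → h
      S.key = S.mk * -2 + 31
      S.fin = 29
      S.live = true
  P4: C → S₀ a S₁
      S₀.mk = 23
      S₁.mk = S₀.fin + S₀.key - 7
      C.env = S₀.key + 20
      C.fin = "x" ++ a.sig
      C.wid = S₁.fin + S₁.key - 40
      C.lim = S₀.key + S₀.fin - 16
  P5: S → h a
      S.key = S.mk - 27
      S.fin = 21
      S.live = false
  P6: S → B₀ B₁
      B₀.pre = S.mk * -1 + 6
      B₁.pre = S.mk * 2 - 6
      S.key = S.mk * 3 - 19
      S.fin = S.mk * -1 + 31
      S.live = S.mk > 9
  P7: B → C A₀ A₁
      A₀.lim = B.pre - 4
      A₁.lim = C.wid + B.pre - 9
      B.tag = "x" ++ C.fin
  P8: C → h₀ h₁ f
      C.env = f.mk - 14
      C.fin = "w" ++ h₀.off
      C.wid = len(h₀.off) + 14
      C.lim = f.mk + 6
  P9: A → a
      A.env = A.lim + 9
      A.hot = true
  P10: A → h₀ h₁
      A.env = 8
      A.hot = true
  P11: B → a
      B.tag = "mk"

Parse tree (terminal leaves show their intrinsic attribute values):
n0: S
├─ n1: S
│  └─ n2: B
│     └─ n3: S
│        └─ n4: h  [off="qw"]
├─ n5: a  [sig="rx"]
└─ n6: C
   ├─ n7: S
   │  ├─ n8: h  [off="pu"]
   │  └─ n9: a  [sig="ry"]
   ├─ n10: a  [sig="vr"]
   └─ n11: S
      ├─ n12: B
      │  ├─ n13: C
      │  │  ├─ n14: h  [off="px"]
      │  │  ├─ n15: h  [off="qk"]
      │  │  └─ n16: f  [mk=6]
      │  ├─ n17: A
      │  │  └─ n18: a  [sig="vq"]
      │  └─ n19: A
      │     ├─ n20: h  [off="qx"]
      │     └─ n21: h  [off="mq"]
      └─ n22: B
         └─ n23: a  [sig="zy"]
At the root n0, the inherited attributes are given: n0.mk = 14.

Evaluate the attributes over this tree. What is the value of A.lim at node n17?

-8

1. n0.mk = 14  [given at root]
2. n1.mk = 2  [S₀.mk * -1 + 16]
3. n2.pre = 3  [S.mk * 2 - 1]
4. n3.mk = 18  [18]
5. n4.off = "qw"  [terminal]
6. n3.key = -5  [S.mk * -2 + 31]
7. n3.fin = 29  [29]
8. n3.live = true  [true]
9. n2.tag = "qq"  ["qq"]
10. n1.key = 17  [17]
11. n1.fin = -9  [S.mk - 11]
12. n1.live = false  [S.mk > 2]
13. n5.sig = "rx"  [terminal]
14. n7.mk = 23  [23]
15. n8.off = "pu"  [terminal]
16. n9.sig = "ry"  [terminal]
17. n7.key = -4  [S.mk - 27]
18. n7.fin = 21  [21]
19. n7.live = false  [false]
20. n10.sig = "vr"  [terminal]
21. n11.mk = 10  [S₀.fin + S₀.key - 7]
22. n12.pre = -4  [S.mk * -1 + 6]
23. n14.off = "px"  [terminal]
24. n15.off = "qk"  [terminal]
25. n16.mk = 6  [terminal]
26. n13.env = -8  [f.mk - 14]
27. n13.fin = "wpx"  ["w" ++ h₀.off]
28. n13.wid = 16  [len(h₀.off) + 14]
29. n13.lim = 12  [f.mk + 6]
30. n17.lim = -8  [B.pre - 4]
31. n18.sig = "vq"  [terminal]
32. n17.env = 1  [A.lim + 9]
33. n17.hot = true  [true]
34. n19.lim = 3  [C.wid + B.pre - 9]
35. n20.off = "qx"  [terminal]
36. n21.off = "mq"  [terminal]
37. n19.env = 8  [8]
38. n19.hot = true  [true]
39. n12.tag = "xwpx"  ["x" ++ C.fin]
40. n22.pre = 14  [S.mk * 2 - 6]
41. n23.sig = "zy"  [terminal]
42. n22.tag = "mk"  ["mk"]
43. n11.key = 11  [S.mk * 3 - 19]
44. n11.fin = 21  [S.mk * -1 + 31]
45. n11.live = true  [S.mk > 9]
46. n6.env = 16  [S₀.key + 20]
47. n6.fin = "xvr"  ["x" ++ a.sig]
48. n6.wid = -8  [S₁.fin + S₁.key - 40]
49. n6.lim = 1  [S₀.key + S₀.fin - 16]
50. n0.key = 19  [19]
51. n0.fin = 11  [C.env + C.wid + 3]
52. n0.live = true  [S₁.key == 17]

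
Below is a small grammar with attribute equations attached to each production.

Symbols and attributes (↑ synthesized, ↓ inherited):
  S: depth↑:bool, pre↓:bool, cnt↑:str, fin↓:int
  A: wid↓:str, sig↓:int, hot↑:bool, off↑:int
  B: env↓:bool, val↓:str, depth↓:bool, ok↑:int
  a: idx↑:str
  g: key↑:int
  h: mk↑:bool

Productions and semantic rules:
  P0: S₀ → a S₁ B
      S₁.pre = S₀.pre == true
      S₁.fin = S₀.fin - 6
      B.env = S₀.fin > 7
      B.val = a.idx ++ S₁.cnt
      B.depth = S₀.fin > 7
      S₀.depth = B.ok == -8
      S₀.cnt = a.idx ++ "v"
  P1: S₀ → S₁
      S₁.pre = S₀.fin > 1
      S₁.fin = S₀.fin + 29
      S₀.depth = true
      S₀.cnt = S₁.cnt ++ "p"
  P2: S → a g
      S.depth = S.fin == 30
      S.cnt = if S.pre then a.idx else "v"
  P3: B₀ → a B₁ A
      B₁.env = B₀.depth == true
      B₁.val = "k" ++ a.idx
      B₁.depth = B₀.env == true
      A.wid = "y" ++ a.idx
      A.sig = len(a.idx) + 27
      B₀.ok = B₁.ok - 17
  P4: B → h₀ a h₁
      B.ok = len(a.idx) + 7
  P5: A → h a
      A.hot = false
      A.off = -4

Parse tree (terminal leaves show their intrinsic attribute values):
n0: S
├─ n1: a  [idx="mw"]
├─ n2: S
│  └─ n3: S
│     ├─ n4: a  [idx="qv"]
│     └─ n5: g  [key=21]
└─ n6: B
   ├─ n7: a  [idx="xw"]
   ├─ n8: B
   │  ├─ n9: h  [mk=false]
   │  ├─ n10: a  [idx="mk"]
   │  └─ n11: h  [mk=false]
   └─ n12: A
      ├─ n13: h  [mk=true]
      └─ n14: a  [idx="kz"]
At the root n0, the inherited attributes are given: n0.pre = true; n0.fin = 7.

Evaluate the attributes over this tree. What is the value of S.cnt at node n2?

"vp"

1. n0.pre = true  [given at root]
2. n0.fin = 7  [given at root]
3. n1.idx = "mw"  [terminal]
4. n2.pre = true  [S₀.pre == true]
5. n2.fin = 1  [S₀.fin - 6]
6. n3.pre = false  [S₀.fin > 1]
7. n3.fin = 30  [S₀.fin + 29]
8. n4.idx = "qv"  [terminal]
9. n5.key = 21  [terminal]
10. n3.depth = true  [S.fin == 30]
11. n3.cnt = "v"  [if S.pre then a.idx else "v"]
12. n2.depth = true  [true]
13. n2.cnt = "vp"  [S₁.cnt ++ "p"]
14. n6.env = false  [S₀.fin > 7]
15. n6.val = "mwvp"  [a.idx ++ S₁.cnt]
16. n6.depth = false  [S₀.fin > 7]
17. n7.idx = "xw"  [terminal]
18. n8.env = false  [B₀.depth == true]
19. n8.val = "kxw"  ["k" ++ a.idx]
20. n8.depth = false  [B₀.env == true]
21. n9.mk = false  [terminal]
22. n10.idx = "mk"  [terminal]
23. n11.mk = false  [terminal]
24. n8.ok = 9  [len(a.idx) + 7]
25. n12.wid = "yxw"  ["y" ++ a.idx]
26. n12.sig = 29  [len(a.idx) + 27]
27. n13.mk = true  [terminal]
28. n14.idx = "kz"  [terminal]
29. n12.hot = false  [false]
30. n12.off = -4  [-4]
31. n6.ok = -8  [B₁.ok - 17]
32. n0.depth = true  [B.ok == -8]
33. n0.cnt = "mwv"  [a.idx ++ "v"]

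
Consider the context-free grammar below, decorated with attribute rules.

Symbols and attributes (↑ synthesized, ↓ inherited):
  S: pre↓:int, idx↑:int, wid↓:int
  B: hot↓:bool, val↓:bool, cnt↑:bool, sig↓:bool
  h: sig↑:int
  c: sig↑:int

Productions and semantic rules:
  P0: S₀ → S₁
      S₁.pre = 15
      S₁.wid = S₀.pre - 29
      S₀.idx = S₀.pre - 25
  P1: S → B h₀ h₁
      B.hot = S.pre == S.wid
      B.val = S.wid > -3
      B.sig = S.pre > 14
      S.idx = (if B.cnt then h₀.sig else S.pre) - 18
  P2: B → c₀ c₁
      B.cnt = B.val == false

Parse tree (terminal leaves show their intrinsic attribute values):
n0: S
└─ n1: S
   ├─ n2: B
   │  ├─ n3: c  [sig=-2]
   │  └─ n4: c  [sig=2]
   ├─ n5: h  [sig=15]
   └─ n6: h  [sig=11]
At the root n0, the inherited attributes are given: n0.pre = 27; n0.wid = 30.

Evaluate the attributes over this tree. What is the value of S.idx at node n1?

1. n0.pre = 27  [given at root]
2. n0.wid = 30  [given at root]
3. n1.pre = 15  [15]
4. n1.wid = -2  [S₀.pre - 29]
5. n2.hot = false  [S.pre == S.wid]
6. n2.val = true  [S.wid > -3]
7. n2.sig = true  [S.pre > 14]
8. n3.sig = -2  [terminal]
9. n4.sig = 2  [terminal]
10. n2.cnt = false  [B.val == false]
11. n5.sig = 15  [terminal]
12. n6.sig = 11  [terminal]
13. n1.idx = -3  [(if B.cnt then h₀.sig else S.pre) - 18]
14. n0.idx = 2  [S₀.pre - 25]

-3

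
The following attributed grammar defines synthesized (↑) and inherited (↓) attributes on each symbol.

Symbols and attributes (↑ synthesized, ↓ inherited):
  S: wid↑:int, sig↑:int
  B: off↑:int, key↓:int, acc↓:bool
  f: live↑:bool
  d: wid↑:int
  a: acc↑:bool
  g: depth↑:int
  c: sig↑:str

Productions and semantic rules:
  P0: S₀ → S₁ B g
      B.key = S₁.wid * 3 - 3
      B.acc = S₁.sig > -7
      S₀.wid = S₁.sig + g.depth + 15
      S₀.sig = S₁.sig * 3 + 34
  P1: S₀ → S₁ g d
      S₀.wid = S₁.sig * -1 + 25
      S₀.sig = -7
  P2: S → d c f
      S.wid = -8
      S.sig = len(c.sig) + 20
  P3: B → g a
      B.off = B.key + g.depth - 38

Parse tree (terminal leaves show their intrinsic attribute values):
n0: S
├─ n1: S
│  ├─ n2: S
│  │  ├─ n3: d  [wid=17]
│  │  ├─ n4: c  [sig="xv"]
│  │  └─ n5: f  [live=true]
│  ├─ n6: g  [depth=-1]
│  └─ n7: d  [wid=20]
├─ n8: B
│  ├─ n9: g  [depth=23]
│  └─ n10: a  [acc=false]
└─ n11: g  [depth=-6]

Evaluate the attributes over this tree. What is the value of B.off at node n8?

1. n3.wid = 17  [terminal]
2. n4.sig = "xv"  [terminal]
3. n5.live = true  [terminal]
4. n2.wid = -8  [-8]
5. n2.sig = 22  [len(c.sig) + 20]
6. n6.depth = -1  [terminal]
7. n7.wid = 20  [terminal]
8. n1.wid = 3  [S₁.sig * -1 + 25]
9. n1.sig = -7  [-7]
10. n8.key = 6  [S₁.wid * 3 - 3]
11. n8.acc = false  [S₁.sig > -7]
12. n9.depth = 23  [terminal]
13. n10.acc = false  [terminal]
14. n8.off = -9  [B.key + g.depth - 38]
15. n11.depth = -6  [terminal]
16. n0.wid = 2  [S₁.sig + g.depth + 15]
17. n0.sig = 13  [S₁.sig * 3 + 34]

-9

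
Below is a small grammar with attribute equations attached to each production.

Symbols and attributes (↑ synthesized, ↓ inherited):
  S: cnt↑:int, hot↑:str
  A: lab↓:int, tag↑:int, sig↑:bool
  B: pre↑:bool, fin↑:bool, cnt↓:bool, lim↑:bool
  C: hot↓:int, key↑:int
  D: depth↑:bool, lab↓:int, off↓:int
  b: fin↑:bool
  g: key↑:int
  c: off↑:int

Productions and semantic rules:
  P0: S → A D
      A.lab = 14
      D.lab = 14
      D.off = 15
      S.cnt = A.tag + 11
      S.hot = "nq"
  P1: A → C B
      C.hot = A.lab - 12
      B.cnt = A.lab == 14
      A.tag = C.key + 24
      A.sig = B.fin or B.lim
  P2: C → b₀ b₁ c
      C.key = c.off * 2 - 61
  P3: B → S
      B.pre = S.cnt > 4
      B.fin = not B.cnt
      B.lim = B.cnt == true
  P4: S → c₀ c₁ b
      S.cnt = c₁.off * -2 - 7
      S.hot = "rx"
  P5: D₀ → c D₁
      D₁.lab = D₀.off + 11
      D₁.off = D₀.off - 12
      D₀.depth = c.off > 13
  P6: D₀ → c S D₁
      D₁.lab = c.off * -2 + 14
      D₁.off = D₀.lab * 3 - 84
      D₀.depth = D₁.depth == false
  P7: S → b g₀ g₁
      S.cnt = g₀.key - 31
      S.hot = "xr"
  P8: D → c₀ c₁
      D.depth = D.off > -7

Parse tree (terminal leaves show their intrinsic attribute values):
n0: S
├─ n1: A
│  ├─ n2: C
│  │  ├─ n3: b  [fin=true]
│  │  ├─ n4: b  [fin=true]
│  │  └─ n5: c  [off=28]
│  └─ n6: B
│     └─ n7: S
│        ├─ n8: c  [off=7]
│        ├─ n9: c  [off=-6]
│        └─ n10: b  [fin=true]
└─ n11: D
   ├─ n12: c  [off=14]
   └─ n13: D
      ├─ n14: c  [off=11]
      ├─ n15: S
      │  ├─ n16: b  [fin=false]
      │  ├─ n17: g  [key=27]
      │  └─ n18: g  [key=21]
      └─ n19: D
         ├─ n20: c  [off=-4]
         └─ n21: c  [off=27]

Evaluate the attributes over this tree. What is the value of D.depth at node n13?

1. n1.lab = 14  [14]
2. n2.hot = 2  [A.lab - 12]
3. n3.fin = true  [terminal]
4. n4.fin = true  [terminal]
5. n5.off = 28  [terminal]
6. n2.key = -5  [c.off * 2 - 61]
7. n6.cnt = true  [A.lab == 14]
8. n8.off = 7  [terminal]
9. n9.off = -6  [terminal]
10. n10.fin = true  [terminal]
11. n7.cnt = 5  [c₁.off * -2 - 7]
12. n7.hot = "rx"  ["rx"]
13. n6.pre = true  [S.cnt > 4]
14. n6.fin = false  [not B.cnt]
15. n6.lim = true  [B.cnt == true]
16. n1.tag = 19  [C.key + 24]
17. n1.sig = true  [B.fin or B.lim]
18. n11.lab = 14  [14]
19. n11.off = 15  [15]
20. n12.off = 14  [terminal]
21. n13.lab = 26  [D₀.off + 11]
22. n13.off = 3  [D₀.off - 12]
23. n14.off = 11  [terminal]
24. n16.fin = false  [terminal]
25. n17.key = 27  [terminal]
26. n18.key = 21  [terminal]
27. n15.cnt = -4  [g₀.key - 31]
28. n15.hot = "xr"  ["xr"]
29. n19.lab = -8  [c.off * -2 + 14]
30. n19.off = -6  [D₀.lab * 3 - 84]
31. n20.off = -4  [terminal]
32. n21.off = 27  [terminal]
33. n19.depth = true  [D.off > -7]
34. n13.depth = false  [D₁.depth == false]
35. n11.depth = true  [c.off > 13]
36. n0.cnt = 30  [A.tag + 11]
37. n0.hot = "nq"  ["nq"]

false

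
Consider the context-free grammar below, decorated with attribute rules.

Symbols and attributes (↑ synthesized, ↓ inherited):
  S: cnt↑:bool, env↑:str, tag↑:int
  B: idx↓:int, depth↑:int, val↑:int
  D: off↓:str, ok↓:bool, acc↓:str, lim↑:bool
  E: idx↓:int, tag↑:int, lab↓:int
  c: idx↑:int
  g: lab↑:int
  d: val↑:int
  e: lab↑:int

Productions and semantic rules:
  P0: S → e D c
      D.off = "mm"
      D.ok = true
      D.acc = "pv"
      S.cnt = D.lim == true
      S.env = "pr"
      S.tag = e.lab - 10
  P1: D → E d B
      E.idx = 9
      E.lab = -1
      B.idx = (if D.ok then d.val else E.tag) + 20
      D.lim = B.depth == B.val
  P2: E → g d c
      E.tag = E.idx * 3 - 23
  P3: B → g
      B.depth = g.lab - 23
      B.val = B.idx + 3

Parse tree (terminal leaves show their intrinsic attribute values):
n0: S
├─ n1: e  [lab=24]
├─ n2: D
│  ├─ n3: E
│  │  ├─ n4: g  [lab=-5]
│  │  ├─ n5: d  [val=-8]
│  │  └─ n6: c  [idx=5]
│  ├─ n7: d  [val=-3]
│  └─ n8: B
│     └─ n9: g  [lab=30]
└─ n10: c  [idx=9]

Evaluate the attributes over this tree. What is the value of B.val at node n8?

20

1. n1.lab = 24  [terminal]
2. n2.off = "mm"  ["mm"]
3. n2.ok = true  [true]
4. n2.acc = "pv"  ["pv"]
5. n3.idx = 9  [9]
6. n3.lab = -1  [-1]
7. n4.lab = -5  [terminal]
8. n5.val = -8  [terminal]
9. n6.idx = 5  [terminal]
10. n3.tag = 4  [E.idx * 3 - 23]
11. n7.val = -3  [terminal]
12. n8.idx = 17  [(if D.ok then d.val else E.tag) + 20]
13. n9.lab = 30  [terminal]
14. n8.depth = 7  [g.lab - 23]
15. n8.val = 20  [B.idx + 3]
16. n2.lim = false  [B.depth == B.val]
17. n10.idx = 9  [terminal]
18. n0.cnt = false  [D.lim == true]
19. n0.env = "pr"  ["pr"]
20. n0.tag = 14  [e.lab - 10]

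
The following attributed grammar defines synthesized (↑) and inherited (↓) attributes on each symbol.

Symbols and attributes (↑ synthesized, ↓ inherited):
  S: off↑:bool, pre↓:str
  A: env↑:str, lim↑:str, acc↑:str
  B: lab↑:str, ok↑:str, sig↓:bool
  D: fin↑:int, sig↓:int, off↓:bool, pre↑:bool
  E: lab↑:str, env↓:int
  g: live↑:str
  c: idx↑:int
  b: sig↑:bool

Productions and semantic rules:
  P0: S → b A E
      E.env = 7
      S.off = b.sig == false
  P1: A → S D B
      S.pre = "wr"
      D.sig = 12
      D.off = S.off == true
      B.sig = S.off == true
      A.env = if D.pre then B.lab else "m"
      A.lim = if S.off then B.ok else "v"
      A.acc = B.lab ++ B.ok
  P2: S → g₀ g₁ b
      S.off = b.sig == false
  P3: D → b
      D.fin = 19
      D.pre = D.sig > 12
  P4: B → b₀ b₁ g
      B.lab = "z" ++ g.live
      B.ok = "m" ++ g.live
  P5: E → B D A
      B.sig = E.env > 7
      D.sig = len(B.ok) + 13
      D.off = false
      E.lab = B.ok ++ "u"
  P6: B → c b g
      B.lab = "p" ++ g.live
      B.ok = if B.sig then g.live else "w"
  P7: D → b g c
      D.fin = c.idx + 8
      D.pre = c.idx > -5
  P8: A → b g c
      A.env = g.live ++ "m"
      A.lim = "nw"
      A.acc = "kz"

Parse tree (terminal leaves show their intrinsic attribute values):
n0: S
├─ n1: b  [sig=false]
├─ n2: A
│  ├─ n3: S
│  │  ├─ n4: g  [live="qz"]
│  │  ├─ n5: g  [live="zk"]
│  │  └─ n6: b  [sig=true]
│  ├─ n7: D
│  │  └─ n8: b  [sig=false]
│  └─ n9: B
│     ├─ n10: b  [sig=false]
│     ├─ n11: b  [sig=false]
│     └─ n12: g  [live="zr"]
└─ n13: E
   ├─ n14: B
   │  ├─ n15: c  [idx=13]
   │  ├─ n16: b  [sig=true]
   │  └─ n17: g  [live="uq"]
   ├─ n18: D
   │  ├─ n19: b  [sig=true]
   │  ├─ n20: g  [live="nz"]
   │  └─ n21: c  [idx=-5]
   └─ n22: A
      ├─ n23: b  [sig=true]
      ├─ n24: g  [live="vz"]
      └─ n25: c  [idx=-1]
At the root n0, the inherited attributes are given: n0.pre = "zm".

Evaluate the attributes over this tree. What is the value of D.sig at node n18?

14

1. n0.pre = "zm"  [given at root]
2. n1.sig = false  [terminal]
3. n3.pre = "wr"  ["wr"]
4. n4.live = "qz"  [terminal]
5. n5.live = "zk"  [terminal]
6. n6.sig = true  [terminal]
7. n3.off = false  [b.sig == false]
8. n7.sig = 12  [12]
9. n7.off = false  [S.off == true]
10. n8.sig = false  [terminal]
11. n7.fin = 19  [19]
12. n7.pre = false  [D.sig > 12]
13. n9.sig = false  [S.off == true]
14. n10.sig = false  [terminal]
15. n11.sig = false  [terminal]
16. n12.live = "zr"  [terminal]
17. n9.lab = "zzr"  ["z" ++ g.live]
18. n9.ok = "mzr"  ["m" ++ g.live]
19. n2.env = "m"  [if D.pre then B.lab else "m"]
20. n2.lim = "v"  [if S.off then B.ok else "v"]
21. n2.acc = "zzrmzr"  [B.lab ++ B.ok]
22. n13.env = 7  [7]
23. n14.sig = false  [E.env > 7]
24. n15.idx = 13  [terminal]
25. n16.sig = true  [terminal]
26. n17.live = "uq"  [terminal]
27. n14.lab = "puq"  ["p" ++ g.live]
28. n14.ok = "w"  [if B.sig then g.live else "w"]
29. n18.sig = 14  [len(B.ok) + 13]
30. n18.off = false  [false]
31. n19.sig = true  [terminal]
32. n20.live = "nz"  [terminal]
33. n21.idx = -5  [terminal]
34. n18.fin = 3  [c.idx + 8]
35. n18.pre = false  [c.idx > -5]
36. n23.sig = true  [terminal]
37. n24.live = "vz"  [terminal]
38. n25.idx = -1  [terminal]
39. n22.env = "vzm"  [g.live ++ "m"]
40. n22.lim = "nw"  ["nw"]
41. n22.acc = "kz"  ["kz"]
42. n13.lab = "wu"  [B.ok ++ "u"]
43. n0.off = true  [b.sig == false]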